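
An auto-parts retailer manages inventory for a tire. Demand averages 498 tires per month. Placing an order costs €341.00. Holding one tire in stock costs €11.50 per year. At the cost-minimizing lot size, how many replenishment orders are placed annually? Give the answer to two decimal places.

N ≈ 10.04 orders per year

Annual demand D = 498 × 12 = 5,976.
Q* = √(2DS/H) = √(2 × 5,976 × 341 / 11.5) ≈ 595.32.
Orders per year = D / Q* = 5,976 / 595.32 ≈ 10.038.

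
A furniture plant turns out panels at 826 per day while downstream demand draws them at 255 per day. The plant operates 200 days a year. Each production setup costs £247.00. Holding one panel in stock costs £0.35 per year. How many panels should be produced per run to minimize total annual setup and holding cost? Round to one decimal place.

Annual demand D = 255 × 200 = 51,000.
Production build-up factor (1 − d/p) = 1 − 255/826 = 0.6913.
Q* = √(2DS / (H(1 − d/p))) = √(2 × 51,000 × 247 / (0.35 × 0.6913)).
= √(25,194,000 / 0.2419) ≈ 10204.377.

Q* ≈ 10,204.4 panels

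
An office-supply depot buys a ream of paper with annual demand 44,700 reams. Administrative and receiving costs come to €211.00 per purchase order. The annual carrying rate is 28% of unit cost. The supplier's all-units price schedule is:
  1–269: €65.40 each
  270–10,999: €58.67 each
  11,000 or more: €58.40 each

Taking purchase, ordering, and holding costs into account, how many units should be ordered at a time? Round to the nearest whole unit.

Q* ≈ 1,072 reams

Holding cost per unit per year at price C is H = 0.28·C.
Candidates are each tier's EOQ (if it falls in that tier) and each price-break quantity.
Tier 1 (€65.40): EOQ = 1014.9 exceeds tier's upper bound 269, so this tier is dominated.
EOQ at €58.67 = 1071.6 (feasible in tier 2): TC = 44,700×€58.67 + (44,700/1071.6)×211 + (1071.6/2)×0.28×€58.67 = €2,640,152.42.
EOQ at €58.40 = 1074.1 < 11000, so use break Q=11000: TC = 44,700×€58.40 + (44,700/11000.0)×211 + (11000.0/2)×0.28×€58.40 = €2,701,273.43.
Lowest total cost is €2,640,152.42 at Q = 1071.6.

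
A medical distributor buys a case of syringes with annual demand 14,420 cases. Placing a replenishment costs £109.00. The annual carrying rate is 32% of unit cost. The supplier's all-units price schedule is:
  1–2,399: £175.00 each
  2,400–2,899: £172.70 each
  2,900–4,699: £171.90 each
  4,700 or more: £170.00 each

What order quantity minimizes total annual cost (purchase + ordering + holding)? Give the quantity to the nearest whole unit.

Holding cost per unit per year at price C is H = 0.32·C.
Evaluate total cost at each tier's feasible EOQ or, if the EOQ is below the tier, at the tier's minimum quantity.
EOQ at £175.00 = 236.9 (feasible in tier 1): TC = 14,420×£175.00 + (14,420/236.9)×109 + (236.9/2)×0.32×£175.00 = £2,536,767.98.
EOQ at £172.70 = 238.5 < 2400, so use break Q=2400: TC = 14,420×£172.70 + (14,420/2400.0)×109 + (2400.0/2)×0.32×£172.70 = £2,557,305.71.
EOQ at £171.90 = 239.1 < 2900, so use break Q=2900: TC = 14,420×£171.90 + (14,420/2900.0)×109 + (2900.0/2)×0.32×£171.90 = £2,559,101.59.
EOQ at £170.00 = 240.4 < 4700, so use break Q=4700: TC = 14,420×£170.00 + (14,420/4700.0)×109 + (4700.0/2)×0.32×£170.00 = £2,579,574.42.
Lowest total cost is £2,536,767.98 at Q = 236.9.

Q* ≈ 237 cases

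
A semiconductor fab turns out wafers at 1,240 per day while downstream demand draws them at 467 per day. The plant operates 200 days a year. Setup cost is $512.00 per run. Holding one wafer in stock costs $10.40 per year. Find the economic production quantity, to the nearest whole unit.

Annual demand D = 467 × 200 = 93,400.
Production build-up factor (1 − d/p) = 1 − 467/1,240 = 0.6234.
Q* = √(2DS / (H(1 − d/p))) = √(2 × 93,400 × 512 / (10.4 × 0.6234)).
= √(95,641,600 / 6.4832) ≈ 3840.854.

Q* ≈ 3,841 wafers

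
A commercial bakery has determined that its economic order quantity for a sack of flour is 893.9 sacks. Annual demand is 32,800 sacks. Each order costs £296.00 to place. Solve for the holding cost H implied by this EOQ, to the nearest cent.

Invert the EOQ relation Q*² = 2DS/H.
From Q* = √(2DS/H): H = 2DS / Q*² = 2 × 32,800 × 296 / 893.9² = 24.3006.

H ≈ £24.30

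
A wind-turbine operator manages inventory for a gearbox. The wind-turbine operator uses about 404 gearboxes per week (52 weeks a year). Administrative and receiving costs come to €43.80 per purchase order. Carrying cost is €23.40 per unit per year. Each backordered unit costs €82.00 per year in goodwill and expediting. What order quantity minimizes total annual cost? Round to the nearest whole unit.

Q* ≈ 318 gearboxes

Annual demand D = 404 × 52 = 21,008.
With planned backorders, Q* = √(2DS/H) · √((H+B)/B).
√(2DS/H) = √(2 × 21,008 × 43.8 / 23.4) = 280.438.
√((H+B)/B) = √((23.4+82)/82) = 1.1337.
Q* ≈ 317.943.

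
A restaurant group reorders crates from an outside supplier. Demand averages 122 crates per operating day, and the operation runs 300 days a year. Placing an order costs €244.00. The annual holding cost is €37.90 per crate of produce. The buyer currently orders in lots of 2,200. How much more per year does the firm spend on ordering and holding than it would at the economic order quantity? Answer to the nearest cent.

Extra cost ≈ €19,731.50 per year

Annual demand D = 122 × 300 = 36,600.
EOQ = √(2DS/H) = √(2 × 36,600 × 244 / 37.9) ≈ 686.48.
Cost at Q* = (D/Q*)S + (Q*/2)H = √(2DSH) ≈ €26,017.77.
Cost at Q = 2,200: (36,600/2,200)×244 + (2,200/2)×37.9 = €4,059.27 + €41,690.00 = €45,749.27.
Excess = €45,749.27 − €26,017.77 = €19,731.50.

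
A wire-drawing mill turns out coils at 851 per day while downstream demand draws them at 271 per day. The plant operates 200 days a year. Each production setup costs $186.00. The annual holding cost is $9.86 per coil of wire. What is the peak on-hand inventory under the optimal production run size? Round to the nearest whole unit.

Annual demand D = 271 × 200 = 54,200.
Production build-up factor (1 − d/p) = 1 − 271/851 = 0.6816.
Q* = √(2DS / (H(1 − d/p))) = √(2 × 54,200 × 186 / (9.86 × 0.6816)).
= √(20,162,400 / 6.7201) ≈ 1732.142.
Maximum inventory = Q*(1 − d/p) = 1732.142 × 0.6816 ≈ 1180.543.

I_max ≈ 1,181 coils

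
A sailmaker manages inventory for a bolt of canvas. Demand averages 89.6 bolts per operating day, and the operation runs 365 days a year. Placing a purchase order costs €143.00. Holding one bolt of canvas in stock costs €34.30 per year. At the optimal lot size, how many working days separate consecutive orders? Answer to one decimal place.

T ≈ 5.8 days

Annual demand D = 89.6 × 365 = 32,704.
Q* = √(2DS/H) = √(2 × 32,704 × 143 / 34.3) ≈ 522.20.
Cycle time = Q*/D × 365 = 522.20 / 32,704 × 365 ≈ 5.828 days.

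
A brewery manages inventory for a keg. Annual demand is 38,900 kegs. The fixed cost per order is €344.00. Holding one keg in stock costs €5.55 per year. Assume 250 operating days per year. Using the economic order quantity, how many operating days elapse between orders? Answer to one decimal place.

EOQ = √(2DS/H) = √(2 × 38,900 × 344 / 5.55) ≈ 2195.95.
Cycle time = Q*/D × 250 = 2195.95 / 38,900 × 250 ≈ 14.113 days.

T ≈ 14.1 days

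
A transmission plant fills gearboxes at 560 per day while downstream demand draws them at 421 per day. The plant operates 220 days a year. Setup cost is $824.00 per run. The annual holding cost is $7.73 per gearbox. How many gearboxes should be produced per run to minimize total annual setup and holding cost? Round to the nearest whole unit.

Q* ≈ 8,919 gearboxes

Annual demand D = 421 × 220 = 92,620.
Production build-up factor (1 − d/p) = 1 − 421/560 = 0.2482.
Q* = √(2DS / (H(1 − d/p))) = √(2 × 92,620 × 824 / (7.73 × 0.2482)).
= √(152,637,760 / 1.9187) ≈ 8919.240.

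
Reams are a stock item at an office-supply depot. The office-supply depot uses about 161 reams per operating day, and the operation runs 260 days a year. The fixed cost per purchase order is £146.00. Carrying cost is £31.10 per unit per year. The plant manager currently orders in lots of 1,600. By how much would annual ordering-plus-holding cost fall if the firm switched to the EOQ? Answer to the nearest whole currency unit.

Extra cost ≈ £9,203 per year

Annual demand D = 161 × 260 = 41,860.
EOQ = √(2DS/H) = √(2 × 41,860 × 146 / 31.1) ≈ 626.92.
Cost at Q* = (D/Q*)S + (Q*/2)H = √(2DSH) ≈ £19,497.15.
Cost at Q = 1,600: (41,860/1,600)×146 + (1,600/2)×31.1 = £3,819.73 + £24,880.00 = £28,699.72.
Excess = £28,699.72 − £19,497.15 = £9,202.57.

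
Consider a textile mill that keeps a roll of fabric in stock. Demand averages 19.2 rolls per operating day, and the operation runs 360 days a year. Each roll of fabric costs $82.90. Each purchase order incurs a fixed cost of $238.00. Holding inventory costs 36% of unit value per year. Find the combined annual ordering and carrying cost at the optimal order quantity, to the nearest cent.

TC* ≈ $9,909.09

Annual demand D = 19.2 × 360 = 6,912.
Holding cost H = 0.36 × $82.90 = $29.8440 per unit per year.
EOQ = √(2DS/H) = √(2 × 6,912 × 238 / 29.844) ≈ 332.03.
At Q*, ordering cost (D/Q*)S equals holding cost (Q*/2)H, each = √(DSH/2).
Minimum total = √(2DSH) = √(2 × 6,912 × 238 × 29.844) ≈ 9909.092.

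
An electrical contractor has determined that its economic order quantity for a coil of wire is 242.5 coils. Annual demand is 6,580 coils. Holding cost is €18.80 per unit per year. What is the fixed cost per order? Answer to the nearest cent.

The basic EOQ model gives Q* = √(2DS/H); rearrange for the unknown.
From Q* = √(2DS/H): S = Q*²H / (2D) = 242.5² × 18.8 / (2 × 6,580) = 84.0089.

S ≈ €84.01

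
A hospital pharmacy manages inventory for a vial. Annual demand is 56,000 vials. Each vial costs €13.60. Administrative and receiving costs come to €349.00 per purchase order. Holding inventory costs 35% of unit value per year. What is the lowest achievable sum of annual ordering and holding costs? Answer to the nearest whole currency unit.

TC* ≈ €13,640

Holding cost H = 0.35 × €13.60 = €4.7600 per unit per year.
EOQ = √(2DS/H) = √(2 × 56,000 × 349 / 4.76) ≈ 2865.62.
At the optimum the two cost components are equal, so total cost = 2·(Q*/2)H = Q*·H.
Minimum total = √(2DSH) = √(2 × 56,000 × 349 × 4.76) ≈ 13640.340.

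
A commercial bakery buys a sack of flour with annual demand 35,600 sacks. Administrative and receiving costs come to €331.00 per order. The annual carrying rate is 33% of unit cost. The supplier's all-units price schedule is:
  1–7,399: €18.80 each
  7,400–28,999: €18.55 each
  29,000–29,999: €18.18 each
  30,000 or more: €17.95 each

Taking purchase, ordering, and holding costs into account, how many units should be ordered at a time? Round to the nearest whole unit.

Holding cost per unit per year at price C is H = 0.33·C.
For each price level, check whether its EOQ is feasible; otherwise the best quantity at that price is the breakpoint.
EOQ at €18.80 = 1949.0 (feasible in tier 1): TC = 35,600×€18.80 + (35,600/1949.0)×331 + (1949.0/2)×0.33×€18.80 = €681,371.77.
EOQ at €18.55 = 1962.1 < 7400, so use break Q=7400: TC = 35,600×€18.55 + (35,600/7400.0)×331 + (7400.0/2)×0.33×€18.55 = €684,621.93.
EOQ at €18.18 = 1982.0 < 29000, so use break Q=29000: TC = 35,600×€18.18 + (35,600/29000.0)×331 + (29000.0/2)×0.33×€18.18 = €734,605.63.
EOQ at €17.95 = 1994.6 < 30000, so use break Q=30000: TC = 35,600×€17.95 + (35,600/30000.0)×331 + (30000.0/2)×0.33×€17.95 = €728,265.29.
Lowest total cost is €681,371.77 at Q = 1949.0.

Q* ≈ 1,949 sacks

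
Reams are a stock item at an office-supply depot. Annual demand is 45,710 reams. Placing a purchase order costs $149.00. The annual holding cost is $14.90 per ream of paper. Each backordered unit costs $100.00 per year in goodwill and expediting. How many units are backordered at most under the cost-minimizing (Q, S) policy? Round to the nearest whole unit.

With planned backorders, Q* = √(2DS/H) · √((H+B)/B).
√(2DS/H) = √(2 × 45,710 × 149 / 14.9) = 956.138.
√((H+B)/B) = √((14.9+100)/100) = 1.0719.
Q* ≈ 1024.898.
S* = Q* · H/(H+B) = 1024.898 × 14.9/114.9 ≈ 132.907.

S* ≈ 133 reams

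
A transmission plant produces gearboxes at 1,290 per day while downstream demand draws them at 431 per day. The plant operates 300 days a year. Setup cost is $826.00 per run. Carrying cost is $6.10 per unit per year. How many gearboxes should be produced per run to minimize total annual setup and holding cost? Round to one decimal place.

Q* ≈ 7,251.7 gearboxes

Annual demand D = 431 × 300 = 129,300.
Production build-up factor (1 − d/p) = 1 − 431/1,290 = 0.6659.
Q* = √(2DS / (H(1 − d/p))) = √(2 × 129,300 × 826 / (6.1 × 0.6659)).
= √(213,603,600 / 4.0619) ≈ 7251.663.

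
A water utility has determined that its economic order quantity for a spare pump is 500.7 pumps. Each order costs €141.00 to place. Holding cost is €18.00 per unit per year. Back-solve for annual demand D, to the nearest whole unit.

Squaring Q* = √(2DS/H) gives Q*² = 2DS/H.
From Q* = √(2DS/H): D = Q*²H / (2S) = 500.7² × 18 / (2 × 141) = 16002.159.

D ≈ 16,002 pumps per year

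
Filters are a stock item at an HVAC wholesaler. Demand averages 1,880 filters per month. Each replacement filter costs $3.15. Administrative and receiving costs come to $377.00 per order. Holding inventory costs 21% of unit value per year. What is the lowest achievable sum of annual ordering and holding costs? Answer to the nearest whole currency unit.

Annual demand D = 1,880 × 12 = 22,560.
Holding cost H = 0.21 × $3.15 = $0.6615 per unit per year.
The optimal lot size = √(2DS/H) = √(2 × 22,560 × 377 / 0.6615) ≈ 5070.96.
At the optimum the two cost components are equal, so total cost = 2·(Q*/2)H = Q*·H.
Minimum total = √(2DSH) = √(2 × 22,560 × 377 × 0.6615) ≈ 3354.441.

TC* ≈ $3,354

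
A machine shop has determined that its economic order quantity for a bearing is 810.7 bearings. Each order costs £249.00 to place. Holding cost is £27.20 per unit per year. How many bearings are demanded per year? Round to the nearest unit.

D ≈ 35,897 bearings per year

Invert the EOQ relation Q*² = 2DS/H.
From Q* = √(2DS/H): D = Q*²H / (2S) = 810.7² × 27.2 / (2 × 249) = 35897.145.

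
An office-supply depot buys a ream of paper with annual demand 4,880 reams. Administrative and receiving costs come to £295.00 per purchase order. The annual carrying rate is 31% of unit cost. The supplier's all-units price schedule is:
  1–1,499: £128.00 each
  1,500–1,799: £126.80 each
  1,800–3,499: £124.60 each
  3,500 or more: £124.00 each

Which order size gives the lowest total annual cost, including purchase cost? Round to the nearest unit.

Holding cost per unit per year at price C is H = 0.31·C.
Evaluate total cost at each tier's feasible EOQ or, if the EOQ is below the tier, at the tier's minimum quantity.
EOQ at £128.00 = 269.4 (feasible in tier 1): TC = 4,880×£128.00 + (4,880/269.4)×295 + (269.4/2)×0.31×£128.00 = £635,328.62.
EOQ at £126.80 = 270.6 < 1500, so use break Q=1500: TC = 4,880×£126.80 + (4,880/1500.0)×295 + (1500.0/2)×0.31×£126.80 = £649,224.73.
EOQ at £124.60 = 273.0 < 1800, so use break Q=1800: TC = 4,880×£124.60 + (4,880/1800.0)×295 + (1800.0/2)×0.31×£124.60 = £643,611.18.
EOQ at £124.00 = 273.7 < 3500, so use break Q=3500: TC = 4,880×£124.00 + (4,880/3500.0)×295 + (3500.0/2)×0.31×£124.00 = £672,801.31.
Lowest total cost is £635,328.62 at Q = 269.4.

Q* ≈ 269 reams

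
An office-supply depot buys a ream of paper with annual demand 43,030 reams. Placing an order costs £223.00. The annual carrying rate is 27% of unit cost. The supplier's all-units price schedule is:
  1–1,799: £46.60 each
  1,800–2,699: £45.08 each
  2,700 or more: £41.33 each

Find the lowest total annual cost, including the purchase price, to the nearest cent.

Holding cost per unit per year at price C is H = 0.27·C.
Candidates are each tier's EOQ (if it falls in that tier) and each price-break quantity.
EOQ at £46.60 = 1235.0 (feasible in tier 1): TC = 43,030×£46.60 + (43,030/1235.0)×223 + (1235.0/2)×0.27×£46.60 = £2,020,737.17.
EOQ at £45.08 = 1255.7 < 1800, so use break Q=1800: TC = 43,030×£45.08 + (43,030/1800.0)×223 + (1800.0/2)×0.27×£45.08 = £1,956,077.78.
EOQ at £41.33 = 1311.4 < 2700, so use break Q=2700: TC = 43,030×£41.33 + (43,030/2700.0)×223 + (2700.0/2)×0.27×£41.33 = £1,797,048.64.
Lowest total cost among the candidates is at Q = 2700.0.

TC* ≈ £1,797,048.64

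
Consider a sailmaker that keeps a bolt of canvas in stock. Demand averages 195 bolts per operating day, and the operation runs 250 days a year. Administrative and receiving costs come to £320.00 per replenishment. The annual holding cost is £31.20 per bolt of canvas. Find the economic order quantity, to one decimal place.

Annual demand D = 195 × 250 = 48,750.
EOQ = √(2DS / H) = √(2 × 48,750 × 320 / 31.2).
= √(31,200,000 / 31.2) = √1,000,000 ≈ 1000.000.

Q* ≈ 1,000.0 bolts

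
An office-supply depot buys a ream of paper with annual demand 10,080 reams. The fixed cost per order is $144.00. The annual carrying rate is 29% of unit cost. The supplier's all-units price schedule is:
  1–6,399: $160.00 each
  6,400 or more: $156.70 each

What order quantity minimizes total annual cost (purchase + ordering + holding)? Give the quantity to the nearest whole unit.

Q* ≈ 250 reams

Holding cost per unit per year at price C is H = 0.29·C.
For each price level, check whether its EOQ is feasible; otherwise the best quantity at that price is the breakpoint.
EOQ at $160.00 = 250.1 (feasible in tier 1): TC = 10,080×$160.00 + (10,080/250.1)×144 + (250.1/2)×0.29×$160.00 = $1,624,406.08.
EOQ at $156.70 = 252.8 < 6400, so use break Q=6400: TC = 10,080×$156.70 + (10,080/6400.0)×144 + (6400.0/2)×0.29×$156.70 = $1,725,180.40.
Lowest total cost is $1,624,406.08 at Q = 250.1.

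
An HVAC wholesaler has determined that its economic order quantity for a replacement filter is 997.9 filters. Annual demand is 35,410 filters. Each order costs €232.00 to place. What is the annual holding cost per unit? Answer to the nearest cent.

The basic EOQ model gives Q* = √(2DS/H); rearrange for the unknown.
From Q* = √(2DS/H): H = 2DS / Q*² = 2 × 35,410 × 232 / 997.9² = 16.4995.

H ≈ €16.50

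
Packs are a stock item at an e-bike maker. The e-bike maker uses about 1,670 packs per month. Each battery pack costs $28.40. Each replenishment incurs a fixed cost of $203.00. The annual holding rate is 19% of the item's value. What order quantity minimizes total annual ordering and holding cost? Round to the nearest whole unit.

Annual demand D = 1,670 × 12 = 20,040.
Holding cost H = 0.19 × $28.40 = $5.3960 per unit per year.
EOQ = √(2DS / H) = √(2 × 20,040 × 203 / 5.396).
= √(8,136,240 / 5.396) = √1,507,828.0208 ≈ 1227.936.

Q* ≈ 1,228 packs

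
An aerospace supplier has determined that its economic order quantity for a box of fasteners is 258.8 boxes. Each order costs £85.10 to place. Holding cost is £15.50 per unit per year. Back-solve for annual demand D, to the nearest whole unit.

D ≈ 6,100 boxes per year

Squaring Q* = √(2DS/H) gives Q*² = 2DS/H.
From Q* = √(2DS/H): D = Q*²H / (2S) = 258.8² × 15.5 / (2 × 85.1) = 6099.591.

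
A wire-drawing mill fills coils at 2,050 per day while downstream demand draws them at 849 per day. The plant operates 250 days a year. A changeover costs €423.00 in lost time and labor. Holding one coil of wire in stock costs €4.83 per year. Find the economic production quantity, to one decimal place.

Annual demand D = 849 × 250 = 212,250.
Production build-up factor (1 − d/p) = 1 − 849/2,050 = 0.5859.
Q* = √(2DS / (H(1 − d/p))) = √(2 × 212,250 × 423 / (4.83 × 0.5859)).
= √(179,563,500 / 2.8297) ≈ 7966.011.

Q* ≈ 7,966.0 coils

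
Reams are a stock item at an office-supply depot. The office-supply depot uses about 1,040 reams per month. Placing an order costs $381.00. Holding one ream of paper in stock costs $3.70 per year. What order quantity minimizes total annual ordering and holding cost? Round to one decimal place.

Q* ≈ 1,603.2 reams

Annual demand D = 1,040 × 12 = 12,480.
EOQ = √(2DS / H) = √(2 × 12,480 × 381 / 3.7).
= √(9,509,760 / 3.7) = √2,570,205.4054 ≈ 1603.186.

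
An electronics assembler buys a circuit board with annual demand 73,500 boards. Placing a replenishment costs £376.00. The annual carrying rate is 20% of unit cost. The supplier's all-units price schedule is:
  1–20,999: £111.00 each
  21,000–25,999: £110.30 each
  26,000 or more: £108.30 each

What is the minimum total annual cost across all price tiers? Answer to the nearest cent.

TC* ≈ £8,193,529.11

Holding cost per unit per year at price C is H = 0.20·C.
Evaluate total cost at each tier's feasible EOQ or, if the EOQ is below the tier, at the tier's minimum quantity.
EOQ at £111.00 = 1577.9 (feasible in tier 1): TC = 73,500×£111.00 + (73,500/1577.9)×376 + (1577.9/2)×0.20×£111.00 = £8,193,529.11.
EOQ at £110.30 = 1582.9 < 21000, so use break Q=21000: TC = 73,500×£110.30 + (73,500/21000.0)×376 + (21000.0/2)×0.20×£110.30 = £8,339,996.00.
EOQ at £108.30 = 1597.4 < 26000, so use break Q=26000: TC = 73,500×£108.30 + (73,500/26000.0)×376 + (26000.0/2)×0.20×£108.30 = £8,242,692.92.
Lowest total cost among the candidates is at Q = 1577.9.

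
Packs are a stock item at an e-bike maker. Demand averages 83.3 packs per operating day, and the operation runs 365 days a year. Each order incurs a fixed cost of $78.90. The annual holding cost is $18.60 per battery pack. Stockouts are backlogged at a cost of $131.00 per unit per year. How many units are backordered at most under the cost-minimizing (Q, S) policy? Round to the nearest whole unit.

S* ≈ 67 packs

Annual demand D = 83.3 × 365 = 30,404.5.
With planned backorders, Q* = √(2DS/H) · √((H+B)/B).
√(2DS/H) = √(2 × 30,404.5 × 78.9 / 18.6) = 507.886.
√((H+B)/B) = √((18.6+131)/131) = 1.0686.
Q* ≈ 542.745.
S* = Q* · H/(H+B) = 542.745 × 18.6/149.6 ≈ 67.480.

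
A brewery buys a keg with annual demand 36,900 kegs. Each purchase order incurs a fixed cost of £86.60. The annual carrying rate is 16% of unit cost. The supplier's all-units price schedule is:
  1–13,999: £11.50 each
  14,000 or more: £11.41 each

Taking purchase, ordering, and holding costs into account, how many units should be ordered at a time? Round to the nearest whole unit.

Holding cost per unit per year at price C is H = 0.16·C.
Evaluate total cost at each tier's feasible EOQ or, if the EOQ is below the tier, at the tier's minimum quantity.
EOQ at £11.50 = 1863.7 (feasible in tier 1): TC = 36,900×£11.50 + (36,900/1863.7)×86.6 + (1863.7/2)×0.16×£11.50 = £427,779.23.
EOQ at £11.41 = 1871.0 < 14000, so use break Q=14000: TC = 36,900×£11.41 + (36,900/14000.0)×86.6 + (14000.0/2)×0.16×£11.41 = £434,036.45.
Lowest total cost is £427,779.23 at Q = 1863.7.

Q* ≈ 1,864 kegs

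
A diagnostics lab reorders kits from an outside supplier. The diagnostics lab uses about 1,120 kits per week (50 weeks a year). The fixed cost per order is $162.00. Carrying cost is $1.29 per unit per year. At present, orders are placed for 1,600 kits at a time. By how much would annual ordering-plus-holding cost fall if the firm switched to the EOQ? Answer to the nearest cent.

Extra cost ≈ $1,864.05 per year

Annual demand D = 1,120 × 50 = 56,000.
EOQ = √(2DS/H) = √(2 × 56,000 × 162 / 1.29) ≈ 3750.35.
Cost at Q* = (D/Q*)S + (Q*/2)H = √(2DSH) ≈ $4,837.95.
Cost at Q = 1,600: (56,000/1,600)×162 + (1,600/2)×1.29 = $5,670.00 + $1,032.00 = $6,702.00.
Excess = $6,702.00 − $4,837.95 = $1,864.05.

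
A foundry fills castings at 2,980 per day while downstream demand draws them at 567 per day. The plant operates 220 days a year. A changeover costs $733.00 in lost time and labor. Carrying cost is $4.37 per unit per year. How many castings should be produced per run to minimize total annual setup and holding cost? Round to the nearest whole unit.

Q* ≈ 7,189 castings

Annual demand D = 567 × 220 = 124,740.
Production build-up factor (1 − d/p) = 1 − 567/2,980 = 0.8097.
Q* = √(2DS / (H(1 − d/p))) = √(2 × 124,740 × 733 / (4.37 × 0.8097)).
= √(182,868,840 / 3.5385) ≈ 7188.837.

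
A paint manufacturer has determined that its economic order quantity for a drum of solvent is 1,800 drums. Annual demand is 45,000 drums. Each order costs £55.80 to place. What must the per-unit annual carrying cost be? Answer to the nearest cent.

H ≈ £1.55

The basic EOQ model gives Q* = √(2DS/H); rearrange for the unknown.
From Q* = √(2DS/H): H = 2DS / Q*² = 2 × 45,000 × 55.8 / 1,800² = 1.5500.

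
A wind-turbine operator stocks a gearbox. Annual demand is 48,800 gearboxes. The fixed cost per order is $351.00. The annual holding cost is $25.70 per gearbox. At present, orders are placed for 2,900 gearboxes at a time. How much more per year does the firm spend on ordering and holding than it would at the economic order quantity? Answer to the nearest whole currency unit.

EOQ = √(2DS/H) = √(2 × 48,800 × 351 / 25.7) ≈ 1154.55.
Cost at Q* = (D/Q*)S + (Q*/2)H = √(2DSH) ≈ $29,671.88.
Cost at Q = 2,900: (48,800/2,900)×351 + (2,900/2)×25.7 = $5,906.48 + $37,265.00 = $43,171.48.
Excess = $43,171.48 − $29,671.88 = $13,499.61.

Extra cost ≈ $13,500 per year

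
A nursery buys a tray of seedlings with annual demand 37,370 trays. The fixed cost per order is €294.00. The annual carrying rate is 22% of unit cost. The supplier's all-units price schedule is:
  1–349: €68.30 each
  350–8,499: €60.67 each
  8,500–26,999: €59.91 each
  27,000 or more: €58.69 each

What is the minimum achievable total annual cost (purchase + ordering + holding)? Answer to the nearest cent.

Holding cost per unit per year at price C is H = 0.22·C.
For each price level, check whether its EOQ is feasible; otherwise the best quantity at that price is the breakpoint.
Tier 1 (€68.30): EOQ = 1209.3 exceeds tier's upper bound 349, so this tier is dominated.
EOQ at €60.67 = 1283.1 (feasible in tier 2): TC = 37,370×€60.67 + (37,370/1283.1)×294 + (1283.1/2)×0.22×€60.67 = €2,284,363.61.
EOQ at €59.91 = 1291.2 < 8500, so use break Q=8500: TC = 37,370×€59.91 + (37,370/8500.0)×294 + (8500.0/2)×0.22×€59.91 = €2,296,145.11.
EOQ at €58.69 = 1304.5 < 27000, so use break Q=27000: TC = 37,370×€58.69 + (37,370/27000.0)×294 + (27000.0/2)×0.22×€58.69 = €2,367,961.52.
Lowest total cost among the candidates is at Q = 1283.1.

TC* ≈ €2,284,363.61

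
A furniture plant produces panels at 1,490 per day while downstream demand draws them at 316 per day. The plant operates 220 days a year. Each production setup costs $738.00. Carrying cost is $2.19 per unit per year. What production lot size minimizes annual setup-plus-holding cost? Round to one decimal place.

Annual demand D = 316 × 220 = 69,520.
Production build-up factor (1 − d/p) = 1 − 316/1,490 = 0.7879.
Q* = √(2DS / (H(1 − d/p))) = √(2 × 69,520 × 738 / (2.19 × 0.7879)).
= √(102,611,520 / 1.7255) ≈ 7711.433.

Q* ≈ 7,711.4 panels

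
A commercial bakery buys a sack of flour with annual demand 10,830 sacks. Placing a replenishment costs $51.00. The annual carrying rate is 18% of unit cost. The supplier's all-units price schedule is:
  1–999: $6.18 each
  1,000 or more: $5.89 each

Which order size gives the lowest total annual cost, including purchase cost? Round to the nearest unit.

Holding cost per unit per year at price C is H = 0.18·C.
Candidates are each tier's EOQ (if it falls in that tier) and each price-break quantity.
EOQ at $6.18 = 996.5 (feasible in tier 1): TC = 10,830×$6.18 + (10,830/996.5)×51 + (996.5/2)×0.18×$6.18 = $68,037.92.
EOQ at $5.89 = 1020.8 (feasible in tier 2): TC = 10,830×$5.89 + (10,830/1020.8)×51 + (1020.8/2)×0.18×$5.89 = $64,870.90.
Lowest total cost is $64,870.90 at Q = 1020.8.

Q* ≈ 1,021 sacks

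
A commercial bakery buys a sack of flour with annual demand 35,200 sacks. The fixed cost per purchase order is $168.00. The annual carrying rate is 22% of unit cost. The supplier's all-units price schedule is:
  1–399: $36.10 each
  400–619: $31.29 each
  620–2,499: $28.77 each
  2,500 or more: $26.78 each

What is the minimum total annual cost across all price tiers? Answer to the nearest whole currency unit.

TC* ≈ $952,386

Holding cost per unit per year at price C is H = 0.22·C.
Evaluate total cost at each tier's feasible EOQ or, if the EOQ is below the tier, at the tier's minimum quantity.
Tier 1 ($36.10): EOQ = 1220.3 exceeds tier's upper bound 399, so this tier is dominated.
Tier 2 ($31.29): EOQ = 1310.8 exceeds tier's upper bound 619, so this tier is dominated.
EOQ at $28.77 = 1367.0 (feasible in tier 3): TC = 35,200×$28.77 + (35,200/1367.0)×168 + (1367.0/2)×0.22×$28.77 = $1,021,356.11.
EOQ at $26.78 = 1416.9 < 2500, so use break Q=2500: TC = 35,200×$26.78 + (35,200/2500.0)×168 + (2500.0/2)×0.22×$26.78 = $952,385.94.
Lowest total cost among the candidates is at Q = 2500.0.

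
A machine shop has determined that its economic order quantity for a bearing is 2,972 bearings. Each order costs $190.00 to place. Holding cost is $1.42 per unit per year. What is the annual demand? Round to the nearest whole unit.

The basic EOQ model gives Q* = √(2DS/H); rearrange for the unknown.
From Q* = √(2DS/H): D = Q*²H / (2S) = 2,972² × 1.42 / (2 × 190) = 33006.719.

D ≈ 33,007 bearings per year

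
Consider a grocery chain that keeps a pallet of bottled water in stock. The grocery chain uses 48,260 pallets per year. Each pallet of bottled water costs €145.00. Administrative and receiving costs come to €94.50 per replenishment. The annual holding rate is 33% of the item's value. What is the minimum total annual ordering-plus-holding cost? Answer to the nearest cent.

TC* ≈ €20,891.30

Holding cost H = 0.33 × €145.00 = €47.8500 per unit per year.
EOQ = √(2DS/H) = √(2 × 48,260 × 94.5 / 47.85) ≈ 436.60.
At the optimum the two cost components are equal, so total cost = 2·(Q*/2)H = Q*·H.
Minimum total = √(2DSH) = √(2 × 48,260 × 94.5 × 47.85) ≈ 20891.303.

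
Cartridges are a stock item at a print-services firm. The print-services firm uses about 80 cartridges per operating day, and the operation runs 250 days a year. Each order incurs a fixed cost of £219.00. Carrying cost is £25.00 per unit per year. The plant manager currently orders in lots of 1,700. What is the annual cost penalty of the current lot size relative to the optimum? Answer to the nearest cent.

Extra cost ≈ £9,027.82 per year

Annual demand D = 80 × 250 = 20,000.
EOQ = √(2DS/H) = √(2 × 20,000 × 219 / 25) ≈ 591.95.
Cost at Q* = (D/Q*)S + (Q*/2)H = √(2DSH) ≈ £14,798.65.
Cost at Q = 1,700: (20,000/1,700)×219 + (1,700/2)×25 = £2,576.47 + £21,250.00 = £23,826.47.
Excess = £23,826.47 − £14,798.65 = £9,027.82.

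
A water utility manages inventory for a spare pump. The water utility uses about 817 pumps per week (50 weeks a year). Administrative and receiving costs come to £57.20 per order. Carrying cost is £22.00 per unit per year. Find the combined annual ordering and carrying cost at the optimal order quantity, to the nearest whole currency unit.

TC* ≈ £10,140

Annual demand D = 817 × 50 = 40,850.
Q* = √(2DS/H) = √(2 × 40,850 × 57.2 / 22) ≈ 460.89.
At the optimum the two cost components are equal, so total cost = 2·(Q*/2)H = Q*·H.
Minimum total = √(2DSH) = √(2 × 40,850 × 57.2 × 22) ≈ 10139.590.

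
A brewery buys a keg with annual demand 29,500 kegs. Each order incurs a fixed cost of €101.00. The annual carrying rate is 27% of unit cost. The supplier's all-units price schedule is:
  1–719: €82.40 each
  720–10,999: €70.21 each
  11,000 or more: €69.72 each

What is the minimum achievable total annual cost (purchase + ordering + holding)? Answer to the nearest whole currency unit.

TC* ≈ €2,082,158

Holding cost per unit per year at price C is H = 0.27·C.
Candidates are each tier's EOQ (if it falls in that tier) and each price-break quantity.
EOQ at €82.40 = 517.5 (feasible in tier 1): TC = 29,500×€82.40 + (29,500/517.5)×101 + (517.5/2)×0.27×€82.40 = €2,442,314.16.
EOQ at €70.21 = 560.7 < 720, so use break Q=720: TC = 29,500×€70.21 + (29,500/720.0)×101 + (720.0/2)×0.27×€70.21 = €2,082,157.61.
EOQ at €69.72 = 562.6 < 11000, so use break Q=11000: TC = 29,500×€69.72 + (29,500/11000.0)×101 + (11000.0/2)×0.27×€69.72 = €2,160,545.06.
Lowest total cost among the candidates is at Q = 720.0.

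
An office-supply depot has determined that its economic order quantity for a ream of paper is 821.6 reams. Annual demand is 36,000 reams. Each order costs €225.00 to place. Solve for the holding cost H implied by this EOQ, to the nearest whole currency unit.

The basic EOQ model gives Q* = √(2DS/H); rearrange for the unknown.
From Q* = √(2DS/H): H = 2DS / Q*² = 2 × 36,000 × 225 / 821.6² = 23.9991.

H ≈ €24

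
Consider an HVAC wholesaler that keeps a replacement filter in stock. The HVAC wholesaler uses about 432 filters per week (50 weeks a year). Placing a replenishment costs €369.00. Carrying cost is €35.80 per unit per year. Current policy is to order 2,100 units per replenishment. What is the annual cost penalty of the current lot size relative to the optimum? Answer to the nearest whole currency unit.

Annual demand D = 432 × 50 = 21,600.
EOQ = √(2DS/H) = √(2 × 21,600 × 369 / 35.8) ≈ 667.29.
Cost at Q* = (D/Q*)S + (Q*/2)H = √(2DSH) ≈ €23,888.92.
Cost at Q = 2,100: (21,600/2,100)×369 + (2,100/2)×35.8 = €3,795.43 + €37,590.00 = €41,385.43.
Excess = €41,385.43 − €23,888.92 = €17,496.51.

Extra cost ≈ €17,497 per year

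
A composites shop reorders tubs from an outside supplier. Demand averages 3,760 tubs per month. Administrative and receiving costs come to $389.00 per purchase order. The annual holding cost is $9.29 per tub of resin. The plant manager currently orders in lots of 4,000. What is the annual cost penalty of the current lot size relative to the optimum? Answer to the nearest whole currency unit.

Annual demand D = 3,760 × 12 = 45,120.
EOQ = √(2DS/H) = √(2 × 45,120 × 389 / 9.29) ≈ 1943.87.
Cost at Q* = (D/Q*)S + (Q*/2)H = √(2DSH) ≈ $18,058.52.
Cost at Q = 4,000: (45,120/4,000)×389 + (4,000/2)×9.29 = $4,387.92 + $18,580.00 = $22,967.92.
Excess = $22,967.92 − $18,058.52 = $4,909.40.

Extra cost ≈ $4,909 per year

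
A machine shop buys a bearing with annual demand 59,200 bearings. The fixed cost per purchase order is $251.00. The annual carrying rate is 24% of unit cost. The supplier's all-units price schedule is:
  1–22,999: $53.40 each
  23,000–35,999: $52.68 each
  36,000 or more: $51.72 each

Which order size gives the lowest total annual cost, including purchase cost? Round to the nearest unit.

Q* ≈ 1,523 bearings

Holding cost per unit per year at price C is H = 0.24·C.
For each price level, check whether its EOQ is feasible; otherwise the best quantity at that price is the breakpoint.
EOQ at $53.40 = 1522.8 (feasible in tier 1): TC = 59,200×$53.40 + (59,200/1522.8)×251 + (1522.8/2)×0.24×$53.40 = $3,180,795.92.
EOQ at $52.68 = 1533.1 < 23000, so use break Q=23000: TC = 59,200×$52.68 + (59,200/23000.0)×251 + (23000.0/2)×0.24×$52.68 = $3,264,698.85.
EOQ at $51.72 = 1547.3 < 36000, so use break Q=36000: TC = 59,200×$51.72 + (59,200/36000.0)×251 + (36000.0/2)×0.24×$51.72 = $3,285,667.16.
Lowest total cost is $3,180,795.92 at Q = 1522.8.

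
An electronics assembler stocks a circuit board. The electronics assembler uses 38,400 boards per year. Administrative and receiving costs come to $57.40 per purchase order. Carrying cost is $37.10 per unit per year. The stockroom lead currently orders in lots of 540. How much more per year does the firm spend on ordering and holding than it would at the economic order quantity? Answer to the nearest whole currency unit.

Extra cost ≈ $1,310 per year

EOQ = √(2DS/H) = √(2 × 38,400 × 57.4 / 37.1) ≈ 344.71.
Cost at Q* = (D/Q*)S + (Q*/2)H = √(2DSH) ≈ $12,788.61.
Cost at Q = 540: (38,400/540)×57.4 + (540/2)×37.1 = $4,081.78 + $10,017.00 = $14,098.78.
Excess = $14,098.78 − $12,788.61 = $1,310.16.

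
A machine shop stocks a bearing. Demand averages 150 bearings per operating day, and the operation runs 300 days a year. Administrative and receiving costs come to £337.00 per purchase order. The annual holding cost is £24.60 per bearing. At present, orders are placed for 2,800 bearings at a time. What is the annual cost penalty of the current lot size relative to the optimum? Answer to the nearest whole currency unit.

Extra cost ≈ £12,541 per year

Annual demand D = 150 × 300 = 45,000.
EOQ = √(2DS/H) = √(2 × 45,000 × 337 / 24.6) ≈ 1110.37.
Cost at Q* = (D/Q*)S + (Q*/2)H = √(2DSH) ≈ £27,315.16.
Cost at Q = 2,800: (45,000/2,800)×337 + (2,800/2)×24.6 = £5,416.07 + £34,440.00 = £39,856.07.
Excess = £39,856.07 − £27,315.16 = £12,540.91.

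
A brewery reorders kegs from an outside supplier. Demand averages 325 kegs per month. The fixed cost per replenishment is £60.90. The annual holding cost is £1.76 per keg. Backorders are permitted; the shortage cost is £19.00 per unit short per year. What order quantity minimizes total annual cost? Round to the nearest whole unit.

Q* ≈ 543 kegs

Annual demand D = 325 × 12 = 3,900.
With planned backorders, Q* = √(2DS/H) · √((H+B)/B).
√(2DS/H) = √(2 × 3,900 × 60.9 / 1.76) = 519.517.
√((H+B)/B) = √((1.76+19)/19) = 1.0453.
Q* ≈ 543.046.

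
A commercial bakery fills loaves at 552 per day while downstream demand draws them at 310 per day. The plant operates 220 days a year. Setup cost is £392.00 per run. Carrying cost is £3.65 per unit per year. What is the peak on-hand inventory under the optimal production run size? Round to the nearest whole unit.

Annual demand D = 310 × 220 = 68,200.
Production build-up factor (1 − d/p) = 1 − 310/552 = 0.4384.
Q* = √(2DS / (H(1 − d/p))) = √(2 × 68,200 × 392 / (3.65 × 0.4384)).
= √(53,468,800 / 1.6002) ≈ 5780.503.
Maximum inventory = Q*(1 − d/p) = 5780.503 × 0.4384 ≈ 2534.206.

I_max ≈ 2,534 loaves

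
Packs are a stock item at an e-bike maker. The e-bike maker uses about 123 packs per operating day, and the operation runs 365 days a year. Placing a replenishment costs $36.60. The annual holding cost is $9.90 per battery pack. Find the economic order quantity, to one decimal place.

Annual demand D = 123 × 365 = 44,895.
EOQ = √(2DS / H) = √(2 × 44,895 × 36.6 / 9.9).
= √(3,286,314 / 9.9) = √331,950.9091 ≈ 576.152.

Q* ≈ 576.2 packs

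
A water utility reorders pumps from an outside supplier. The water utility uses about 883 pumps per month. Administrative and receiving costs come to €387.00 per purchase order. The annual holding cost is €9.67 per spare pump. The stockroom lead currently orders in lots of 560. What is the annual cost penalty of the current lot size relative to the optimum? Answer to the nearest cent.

Annual demand D = 883 × 12 = 10,596.
EOQ = √(2DS/H) = √(2 × 10,596 × 387 / 9.67) ≈ 920.93.
Cost at Q* = (D/Q*)S + (Q*/2)H = √(2DSH) ≈ €8,905.43.
Cost at Q = 560: (10,596/560)×387 + (560/2)×9.67 = €7,322.59 + €2,707.60 = €10,030.19.
Excess = €10,030.19 − €8,905.43 = €1,124.77.

Extra cost ≈ €1,124.77 per year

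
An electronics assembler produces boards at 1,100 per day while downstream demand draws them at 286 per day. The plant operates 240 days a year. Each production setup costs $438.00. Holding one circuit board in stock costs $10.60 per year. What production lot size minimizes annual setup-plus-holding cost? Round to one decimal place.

Annual demand D = 286 × 240 = 68,640.
Production build-up factor (1 − d/p) = 1 − 286/1,100 = 0.7400.
Q* = √(2DS / (H(1 − d/p))) = √(2 × 68,640 × 438 / (10.6 × 0.7400)).
= √(60,128,640 / 7.844) ≈ 2768.674.

Q* ≈ 2,768.7 boards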